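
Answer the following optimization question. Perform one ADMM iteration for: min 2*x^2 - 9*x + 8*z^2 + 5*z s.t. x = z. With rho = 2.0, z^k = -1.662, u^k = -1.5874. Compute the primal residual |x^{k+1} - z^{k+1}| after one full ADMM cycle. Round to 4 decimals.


ADMM iteration with rho = 2.0, z^k = -1.662, u^k = -1.5874
Step 1: x-update.
Minimize 2*x^2 - 9*x + (2.0/2)*(x + 1.662 - 1.5874)^2
FOC: (2*2 + 2.0)*x = 9 + 2.0*(-1.662 + 1.5874)
x^{k+1} = 1.4751
Step 2: z-update.
Minimize 8*z^2 + 5*z + (2.0/2)*(1.4751 - z - 1.5874)^2
FOC: (2*8 + 2.0)*z = -5 + 2.0*(1.4751 - 1.5874)
z^{k+1} = -0.2903
Step 3: u-update.
u^{k+1} = -1.5874 + 1.4751 + 0.2903 = 0.178
Step 4: Primal residual = |1.4751 + 0.2903| = 1.7654


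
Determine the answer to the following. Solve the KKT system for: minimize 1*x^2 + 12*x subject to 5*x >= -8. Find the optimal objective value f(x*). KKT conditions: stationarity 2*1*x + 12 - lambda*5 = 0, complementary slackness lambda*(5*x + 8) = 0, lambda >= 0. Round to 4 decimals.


Step 1: Try lambda = 0 (constraint inactive).
x_unc = -12/(2*1) = -6.0
Check: 5*-6.0 = -30.0 < -8 -- violated!
Step 2: Constraint must be active: 5*x = -8
x* = -8/5 = -1.6
lambda = (2*1*(-1.6) + 12)/5 = 1.76
Step 3: Compute optimal value.
f(x*) = 1*(-1.6)^2 + 12*(-1.6) = -16.64


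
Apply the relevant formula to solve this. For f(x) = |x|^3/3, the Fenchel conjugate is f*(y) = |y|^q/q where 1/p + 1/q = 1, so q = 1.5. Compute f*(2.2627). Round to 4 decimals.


The conjugate exponent q satisfies 1/p + 1/q = 1.
p = 3, so q = 3/(3 - 1) = 1.5
|y|^q = 2.2627^1.5 = 3.4036
f*(2.2627) = 3.4036 / 1.5 = 2.2691


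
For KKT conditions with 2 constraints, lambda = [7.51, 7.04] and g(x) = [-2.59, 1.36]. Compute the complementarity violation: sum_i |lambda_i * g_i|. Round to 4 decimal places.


KKT complementary slackness check:
lambda_1 * g_1 = 7.51 * -2.59 = -19.4509
lambda_2 * g_2 = 7.04 * 1.36 = 9.5744
Total violation = 19.4509 + 9.5744 = 29.0253


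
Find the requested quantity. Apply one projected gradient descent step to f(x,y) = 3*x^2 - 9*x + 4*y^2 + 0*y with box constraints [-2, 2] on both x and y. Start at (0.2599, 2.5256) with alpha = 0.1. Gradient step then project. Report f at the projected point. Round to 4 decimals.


Step 1: Compute gradient at (0.2599, 2.5256).
grad_x = 2*3*0.2599 - 9 = -7.4406
grad_y = 2*4*2.5256 + 0 = 20.2048
Step 2: Gradient step.
x_raw = 0.2599 - 0.1*-7.4406 = 1.004
y_raw = 2.5256 - 0.1*20.2048 = 0.5051
Step 3: Project onto [-2, 2].
x_proj = clip(1.004) = 1.004
y_proj = clip(0.5051) = 0.5051
Step 4: Evaluate f.
f(1.004, 0.5051) = -4.9912


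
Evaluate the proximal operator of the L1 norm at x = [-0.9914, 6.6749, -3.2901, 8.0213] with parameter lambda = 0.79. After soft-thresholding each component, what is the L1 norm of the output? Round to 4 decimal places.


Soft-thresholding with lambda = 0.79:
prox(-0.9914) = sign(-0.9914)*max(|-0.9914| - 0.79, 0) = -0.2014
prox(6.6749) = sign(6.6749)*max(|6.6749| - 0.79, 0) = 5.8849
prox(-3.2901) = sign(-3.2901)*max(|-3.2901| - 0.79, 0) = -2.5001
prox(8.0213) = sign(8.0213)*max(|8.0213| - 0.79, 0) = 7.2313
prox(x) = [-0.2014, 5.8849, -2.5001, 7.2313]
||prox(x)||_1 = 0.2014 + 5.8849 + 2.5001 + 7.2313 = 15.8177


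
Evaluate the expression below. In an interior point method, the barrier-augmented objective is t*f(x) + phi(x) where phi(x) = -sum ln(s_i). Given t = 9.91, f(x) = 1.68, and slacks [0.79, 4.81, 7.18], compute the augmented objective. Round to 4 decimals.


Step 1: Compute log-barrier.
ln values: [-0.2357, 1.5707, 1.9713]
phi = -(-0.2357 + 1.5707 + 1.9713) = -3.3063
Step 2: Compute augmented objective.
t*f(x) = 9.91*1.68 = 16.6488
Total = 16.6488 - 3.3063 = 13.3425


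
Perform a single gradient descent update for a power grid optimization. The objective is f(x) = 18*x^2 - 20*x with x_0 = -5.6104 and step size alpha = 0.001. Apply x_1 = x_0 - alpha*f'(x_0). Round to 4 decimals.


We compute the gradient at x_0 and apply the update.
f'(x) = 36*x - 20
f'(-5.6104) = 36*-5.6104 - 20 = -221.9744
x_1 = -5.6104 - 0.001*-221.9744 = -5.3884


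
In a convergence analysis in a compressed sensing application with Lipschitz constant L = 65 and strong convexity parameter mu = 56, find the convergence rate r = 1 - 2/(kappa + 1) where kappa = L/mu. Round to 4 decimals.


Step 1: Compute the condition number.
kappa = L/mu = 65/56 = 1.1607
Step 2: Compute the convergence rate.
r = 1 - 2/(kappa + 1) = 1 - 2*mu/(L + mu) = (L - mu)/(L + mu) = 9/121 = 0.0744


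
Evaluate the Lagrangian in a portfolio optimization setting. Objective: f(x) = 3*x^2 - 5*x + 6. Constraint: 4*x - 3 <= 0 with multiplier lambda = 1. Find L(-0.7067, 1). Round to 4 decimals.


Step 1: Evaluate f(x).
f(-0.7067) = 3*(-0.7067)^2 - 5*(-0.7067) + 6 = 11.0318
Step 2: Evaluate g(x).
g(-0.7067) = 4*-0.7067 - 3 = -5.8268
Step 3: Compute Lagrangian.
L = 11.0318 + 1*-5.8268 = 5.205


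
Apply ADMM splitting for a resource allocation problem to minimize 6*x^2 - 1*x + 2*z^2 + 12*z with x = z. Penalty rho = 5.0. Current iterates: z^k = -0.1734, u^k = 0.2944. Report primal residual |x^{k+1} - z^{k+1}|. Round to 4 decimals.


ADMM iteration with rho = 5.0, z^k = -0.1734, u^k = 0.2944
Step 1: x-update.
Minimize 6*x^2 - 1*x + (5.0/2)*(x + 0.1734 + 0.2944)^2
FOC: (2*6 + 5.0)*x = 1 + 5.0*(-0.1734 - 0.2944)
x^{k+1} = -0.0788
Step 2: z-update.
Minimize 2*z^2 + 12*z + (5.0/2)*(-0.0788 - z + 0.2944)^2
FOC: (2*2 + 5.0)*z = -12 + 5.0*(-0.0788 + 0.2944)
z^{k+1} = -1.2135
Step 3: u-update.
u^{k+1} = 0.2944 - 0.0788 + 1.2135 = 1.4292
Step 4: Primal residual = |-0.0788 + 1.2135| = 1.1348


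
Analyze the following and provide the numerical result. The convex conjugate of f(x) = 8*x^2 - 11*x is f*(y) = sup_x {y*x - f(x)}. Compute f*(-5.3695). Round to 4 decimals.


f*(y) = sup_x {y*x - a*x^2 - b*x} = sup_x {(y-b)*x - a*x^2}
FOC: (y - b) - 2a*x = 0 => x* = (y - b)/(2a)
x* = (-5.3695 + 11)/(2*8) = 0.3519
f*(-5.3695) = (y-b)^2/(4a) = (-5.3695 + 11)^2/(4*8)
= 31.7025/32 = 0.9907


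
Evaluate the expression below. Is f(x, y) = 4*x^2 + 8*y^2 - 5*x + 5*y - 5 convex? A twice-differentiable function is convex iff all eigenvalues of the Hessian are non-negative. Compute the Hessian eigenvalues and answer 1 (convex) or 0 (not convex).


The Hessian of f(x,y) = 4*x^2 + 8*y^2 - 5*x + 5*y - 5 is:
H = [[8, 0], [0, 16]]
Trace = 8 + 16 = 24
Determinant = 8*16 - (0)^2 = 128
Discriminant = (24)^2 - 4*128 = 64.0
Eigenvalues: lambda_1 = 8.0, lambda_2 = 16.0
The function is convex.

1


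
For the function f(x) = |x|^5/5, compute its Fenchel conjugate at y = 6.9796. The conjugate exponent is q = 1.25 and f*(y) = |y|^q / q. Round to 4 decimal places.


The conjugate exponent q satisfies 1/p + 1/q = 1.
p = 5, so q = 5/(5 - 1) = 1.25
|y|^q = 6.9796^1.25 = 11.3446
f*(6.9796) = 11.3446 / 1.25 = 9.0757


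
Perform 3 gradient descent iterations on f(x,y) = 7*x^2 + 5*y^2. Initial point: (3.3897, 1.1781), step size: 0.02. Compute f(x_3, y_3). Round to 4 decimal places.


Gradient descent on f(x,y) = 7*x^2 + 5*y^2.
Starting point: (3.3897, 1.1781), alpha = 0.02
Step 1: grad_x = 2*7*3.3897 = 47.4558, grad_y = 2*5*1.1781 = 11.781
  x_1 = 3.3897 - 0.02*47.4558 = 2.4406
  y_1 = 1.1781 - 0.02*11.781 = 0.9425
Step 2: grad_x = 2*7*2.4406 = 34.1682, grad_y = 2*5*0.9425 = 9.4248
  x_2 = 2.4406 - 0.02*34.1682 = 1.7572
  y_2 = 0.9425 - 0.02*9.4248 = 0.754
Step 3: grad_x = 2*7*1.7572 = 24.6011, grad_y = 2*5*0.754 = 7.5398
  x_3 = 1.7572 - 0.02*24.6011 = 1.2652
  y_3 = 0.754 - 0.02*7.5398 = 0.6032
f(1.2652, 0.6032) = 7*1.2652^2 + 5*0.6032^2 = 13.0243


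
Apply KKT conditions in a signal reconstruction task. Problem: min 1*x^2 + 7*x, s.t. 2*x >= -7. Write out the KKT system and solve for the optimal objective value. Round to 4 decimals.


Step 1: Try lambda = 0 (constraint inactive).
Stationarity: 2*1*x + 7 = 0
x* = -7/(2*1) = -3.5
Check constraint: 2*-3.5 = -7.0 >= -7 -- satisfied.
Step 2: Compute optimal value.
f(x*) = 1*(-3.5)^2 + 7*(-3.5) = -12.25


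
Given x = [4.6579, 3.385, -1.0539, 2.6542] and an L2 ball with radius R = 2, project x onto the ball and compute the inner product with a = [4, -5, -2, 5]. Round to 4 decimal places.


Step 1: Compute ||x|| (intermediates to 6 decimals).
||x|| = sqrt(4.6579^2 + 3.385^2 + (-1.0539)^2 + 2.6542^2) = 6.427265
Step 2: Project.
Since ||x|| > R, scale = R/||x|| = 2/6.427265 = 0.311174, proj(x) = scale * x
proj(x) = [1.449417, 1.053324, -0.327946, 0.825918]
Step 3: Dot product.
a^T * proj(x) = 4*1.449417 - 5*1.053324 - 2*(-0.327946) + 5*0.825918 = 5.3165


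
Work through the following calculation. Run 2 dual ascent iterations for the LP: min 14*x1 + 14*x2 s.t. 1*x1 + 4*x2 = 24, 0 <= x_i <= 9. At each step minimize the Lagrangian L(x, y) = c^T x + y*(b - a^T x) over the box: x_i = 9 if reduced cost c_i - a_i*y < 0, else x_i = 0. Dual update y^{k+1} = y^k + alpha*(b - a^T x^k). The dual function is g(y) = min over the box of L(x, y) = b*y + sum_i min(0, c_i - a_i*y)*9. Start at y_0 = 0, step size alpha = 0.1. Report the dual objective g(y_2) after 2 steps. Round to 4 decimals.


Dual ascent for LP: min 14*x1 + 14*x2, 1*x1 + 4*x2 = 24, 0 <= x_i <= 9
Step 1: y^k = 0.0, reduced costs: (14.0, 14.0)
  x^k = (0.0, 0.0), subgradient = b - a^T x = 24.0
  y^{k+1} = 0.0 + 0.1*24.0 = 2.4
Step 2: y^k = 2.4, reduced costs: (11.6, 4.4)
  x^k = (0.0, 0.0), subgradient = b - a^T x = 24.0
  y^{k+1} = 2.4 + 0.1*24.0 = 4.8
Dual objective at y_2 = 4.8: reduced costs (9.2, -5.2), box minimizer x = (0.0, 9.0)
g(y_2) = b*y + (c1 - a1*y)*x1 + (c2 - a2*y)*x2 = 24*4.8 + 9.2*0.0 + (-5.2)*9.0 = 115.2 + 0.0 - 46.8 = 68.4


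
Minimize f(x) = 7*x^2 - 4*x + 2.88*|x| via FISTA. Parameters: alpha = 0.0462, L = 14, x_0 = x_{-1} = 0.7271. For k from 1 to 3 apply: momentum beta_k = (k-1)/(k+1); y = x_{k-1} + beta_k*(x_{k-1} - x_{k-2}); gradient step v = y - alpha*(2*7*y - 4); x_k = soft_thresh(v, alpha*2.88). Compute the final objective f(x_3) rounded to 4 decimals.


FISTA on f(x) = 7*x^2 - 4*x + 2.88*|x|
L = 14, alpha = 0.0462
Iteration 1: beta = 0.0, y = 0.7271 + 0.0*(0.7271 - 0.7271) = 0.7271
  grad(y) = 6.1794, v = y - alpha*grad = 0.4416
  prox(v) = soft_thresh(0.4416, 0.1331) = 0.3086
Iteration 2: beta = 0.3333, y = 0.3086 + 0.3333*(0.3086 - 0.7271) = 0.169
  grad(y) = -1.6334, v = y - alpha*grad = 0.2445
  prox(v) = soft_thresh(0.2445, 0.1331) = 0.1114
Iteration 3: beta = 0.5, y = 0.1114 + 0.5*(0.1114 - 0.3086) = 0.0129
  grad(y) = -3.8195, v = y - alpha*grad = 0.1894
  prox(v) = soft_thresh(0.1894, 0.1331) = 0.0563
f(x_3) = 7*0.0563^2 - 4*0.0563 + 2.88*|0.0563| = -0.0409


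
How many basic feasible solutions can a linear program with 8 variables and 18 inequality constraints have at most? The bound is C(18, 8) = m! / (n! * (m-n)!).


Each vertex corresponds to some choice of n active constraints out of m, so the number of vertices is at most C(m, n) = m! / (n!(m-n)!).
m = 18, n = 8
Numerator: 18 * 17 * 16 * 15 * 14 * 13 * 12 * 11
Denominator: 8! = 40320
C(18, 8) = 43758


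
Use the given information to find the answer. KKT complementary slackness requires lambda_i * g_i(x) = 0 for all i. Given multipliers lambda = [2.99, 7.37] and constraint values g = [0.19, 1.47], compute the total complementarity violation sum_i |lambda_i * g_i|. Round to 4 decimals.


KKT complementary slackness check:
lambda_1 * g_1 = 2.99 * 0.19 = 0.5681
lambda_2 * g_2 = 7.37 * 1.47 = 10.8339
Total violation = 0.5681 + 10.8339 = 11.402


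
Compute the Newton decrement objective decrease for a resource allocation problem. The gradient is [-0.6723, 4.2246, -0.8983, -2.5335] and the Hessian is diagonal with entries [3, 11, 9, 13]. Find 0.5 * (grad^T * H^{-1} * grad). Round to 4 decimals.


Step 1: H is diagonal, so H^(-1) * g = [-0.2241, 0.3841, -0.0998, -0.1949].
Step 2: g^T H^(-1) g = sum_i g_i^2 / H_ii
  = (-0.6723)^2/3 + (4.2246)^2/11 + (-0.8983)^2/9 + (-2.5335)^2/13
  = 0.1507 + 1.6225 + 0.0897 + 0.4937 = 2.3565
Step 3: Objective decrease = 0.5 * g^T H^(-1) g = 1.1783


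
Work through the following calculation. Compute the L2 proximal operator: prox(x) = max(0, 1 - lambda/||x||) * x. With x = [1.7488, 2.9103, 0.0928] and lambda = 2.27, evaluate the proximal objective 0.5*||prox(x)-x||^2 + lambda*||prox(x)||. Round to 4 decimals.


Step 1: Compute ||x||.
||x|| = 3.3966
Step 2: Compute scaling factor.
scale = max(0, 1 - 2.27/3.3966) = 0.3317
Step 3: prox(x) = [0.58, 0.9653, 0.0308]
||prox(x)|| = 1.1266
Step 4: Proximal objective.
0.5*||prox-x||^2 = 2.5765
lambda*||prox|| = 2.5574
Total = 5.1338


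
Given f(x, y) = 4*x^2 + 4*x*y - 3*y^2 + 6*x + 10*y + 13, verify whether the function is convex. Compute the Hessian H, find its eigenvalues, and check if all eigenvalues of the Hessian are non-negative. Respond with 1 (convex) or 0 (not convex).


The Hessian of f(x,y) = 4*x^2 + 4*x*y - 3*y^2 + 6*x + 10*y + 13 is:
H = [[8, 4], [4, -6]]
Trace = 8 - 6 = 2
Determinant = 8*-6 - (4)^2 = -64
Discriminant = (2)^2 - 4*-64 = 260.0
Eigenvalues: lambda_1 = -7.0623, lambda_2 = 9.0623
The function is not convex.

0


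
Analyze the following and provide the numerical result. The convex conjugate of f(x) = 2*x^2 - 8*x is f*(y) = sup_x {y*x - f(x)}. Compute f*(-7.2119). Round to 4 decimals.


f*(y) = sup_x {y*x - a*x^2 - b*x} = sup_x {(y-b)*x - a*x^2}
FOC: (y - b) - 2a*x = 0 => x* = (y - b)/(2a)
x* = (-7.2119 + 8)/(2*2) = 0.197
f*(-7.2119) = (y-b)^2/(4a) = (-7.2119 + 8)^2/(4*2)
= 0.6211/8 = 0.0776


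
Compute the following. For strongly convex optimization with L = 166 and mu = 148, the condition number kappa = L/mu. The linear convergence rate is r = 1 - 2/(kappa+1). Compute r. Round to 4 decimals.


Step 1: Compute the condition number.
kappa = L/mu = 166/148 = 1.1216
Step 2: Compute the convergence rate.
r = 1 - 2/(kappa + 1) = 1 - 2*mu/(L + mu) = (L - mu)/(L + mu) = 18/314 = 0.0573


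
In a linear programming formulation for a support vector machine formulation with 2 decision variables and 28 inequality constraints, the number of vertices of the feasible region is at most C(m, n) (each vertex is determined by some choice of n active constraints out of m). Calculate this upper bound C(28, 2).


Each vertex corresponds to some choice of n active constraints out of m, so the number of vertices is at most C(m, n) = m! / (n!(m-n)!).
m = 28, n = 2
Numerator: 28 * 27
Denominator: 2! = 2
C(28, 2) = 378


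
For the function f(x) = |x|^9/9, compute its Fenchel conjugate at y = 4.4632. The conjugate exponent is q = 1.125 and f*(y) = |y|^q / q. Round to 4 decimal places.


The conjugate exponent q satisfies 1/p + 1/q = 1.
p = 9, so q = 9/(9 - 1) = 1.125
|y|^q = 4.4632^1.125 = 5.3809
f*(4.4632) = 5.3809 / 1.125 = 4.783


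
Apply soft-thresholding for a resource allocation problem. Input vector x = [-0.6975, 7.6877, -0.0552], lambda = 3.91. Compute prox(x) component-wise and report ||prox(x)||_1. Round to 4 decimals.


Soft-thresholding with lambda = 3.91:
prox(-0.6975) = sign(-0.6975)*max(|-0.6975| - 3.91, 0) = 0.0
prox(7.6877) = sign(7.6877)*max(|7.6877| - 3.91, 0) = 3.7777
prox(-0.0552) = sign(-0.0552)*max(|-0.0552| - 3.91, 0) = 0.0
prox(x) = [0.0, 3.7777, 0.0]
||prox(x)||_1 = 0.0 + 3.7777 + 0.0 = 3.7777


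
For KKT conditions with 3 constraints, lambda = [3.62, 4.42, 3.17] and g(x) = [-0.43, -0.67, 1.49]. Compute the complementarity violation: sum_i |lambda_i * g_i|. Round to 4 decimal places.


KKT complementary slackness check:
lambda_1 * g_1 = 3.62 * -0.43 = -1.5566
lambda_2 * g_2 = 4.42 * -0.67 = -2.9614
lambda_3 * g_3 = 3.17 * 1.49 = 4.7233
Total violation = 1.5566 + 2.9614 + 4.7233 = 9.2413


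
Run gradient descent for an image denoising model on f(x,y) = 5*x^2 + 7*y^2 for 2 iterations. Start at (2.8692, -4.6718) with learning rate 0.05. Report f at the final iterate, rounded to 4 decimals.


Gradient descent on f(x,y) = 5*x^2 + 7*y^2.
Starting point: (2.8692, -4.6718), alpha = 0.05
Step 1: grad_x = 2*5*2.8692 = 28.692, grad_y = 2*7*-4.6718 = -65.4052
  x_1 = 2.8692 - 0.05*28.692 = 1.4346
  y_1 = -4.6718 - 0.05*-65.4052 = -1.4015
Step 2: grad_x = 2*5*1.4346 = 14.346, grad_y = 2*7*-1.4015 = -19.6216
  x_2 = 1.4346 - 0.05*14.346 = 0.7173
  y_2 = -1.4015 - 0.05*-19.6216 = -0.4205
f(0.7173, -0.4205) = 5*0.7173^2 + 7*(-0.4205)^2 = 3.8101


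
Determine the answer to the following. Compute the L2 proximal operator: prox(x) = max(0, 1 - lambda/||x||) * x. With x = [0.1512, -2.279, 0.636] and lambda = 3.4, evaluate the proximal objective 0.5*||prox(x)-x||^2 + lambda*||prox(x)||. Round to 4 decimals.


Step 1: Compute ||x||.
||x|| = 2.3709
Step 2: Compute scaling factor.
scale = max(0, 1 - 3.4/2.3709) = 0.0
Step 3: prox(x) = [0.0, -0.0, 0.0]
||prox(x)|| = 0.0
Step 4: Proximal objective.
0.5*||prox-x||^2 = 2.8106
lambda*||prox|| = 0.0
Total = 2.8106


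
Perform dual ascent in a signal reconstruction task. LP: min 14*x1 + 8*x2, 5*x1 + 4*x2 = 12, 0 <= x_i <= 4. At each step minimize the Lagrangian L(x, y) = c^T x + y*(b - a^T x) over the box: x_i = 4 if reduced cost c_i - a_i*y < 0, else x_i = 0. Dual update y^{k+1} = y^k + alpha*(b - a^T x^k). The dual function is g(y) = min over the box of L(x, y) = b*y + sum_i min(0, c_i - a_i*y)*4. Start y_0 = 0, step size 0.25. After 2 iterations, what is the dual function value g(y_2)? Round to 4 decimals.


Dual ascent for LP: min 14*x1 + 8*x2, 5*x1 + 4*x2 = 12, 0 <= x_i <= 4
Step 1: y^k = 0.0, reduced costs: (14.0, 8.0)
  x^k = (0.0, 0.0), subgradient = b - a^T x = 12.0
  y^{k+1} = 0.0 + 0.25*12.0 = 3.0
Step 2: y^k = 3.0, reduced costs: (-1.0, -4.0)
  x^k = (4.0, 4.0), subgradient = b - a^T x = -24.0
  y^{k+1} = 3.0 + 0.25*-24.0 = -3.0
Dual objective at y_2 = -3.0: reduced costs (29.0, 20.0), box minimizer x = (0.0, 0.0)
g(y_2) = b*y + (c1 - a1*y)*x1 + (c2 - a2*y)*x2 = 12*(-3.0) + 29.0*0.0 + 20.0*0.0 = -36.0 + 0.0 + 0.0 = -36.0


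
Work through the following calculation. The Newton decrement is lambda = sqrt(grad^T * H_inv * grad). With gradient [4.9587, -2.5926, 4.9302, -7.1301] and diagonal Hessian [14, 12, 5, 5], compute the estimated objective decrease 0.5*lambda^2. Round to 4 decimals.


Step 1: H is diagonal, so H^(-1) * g = [0.3542, -0.2161, 0.986, -1.426].
Step 2: g^T H^(-1) g = sum_i g_i^2 / H_ii
  = (4.9587)^2/14 + (-2.5926)^2/12 + (4.9302)^2/5 + (-7.1301)^2/5
  = 1.7563 + 0.5601 + 4.8614 + 10.1677 = 17.3455
Step 3: Objective decrease = 0.5 * g^T H^(-1) g = 8.6728


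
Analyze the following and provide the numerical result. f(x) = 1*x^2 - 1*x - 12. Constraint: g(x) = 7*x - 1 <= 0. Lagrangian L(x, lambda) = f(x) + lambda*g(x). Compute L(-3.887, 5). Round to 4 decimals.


Step 1: Evaluate f(x).
f(-3.887) = 1*(-3.887)^2 - 1*(-3.887) - 12 = 6.9958
Step 2: Evaluate g(x).
g(-3.887) = 7*-3.887 - 1 = -28.209
Step 3: Compute Lagrangian.
L = 6.9958 + 5*-28.209 = -134.0492


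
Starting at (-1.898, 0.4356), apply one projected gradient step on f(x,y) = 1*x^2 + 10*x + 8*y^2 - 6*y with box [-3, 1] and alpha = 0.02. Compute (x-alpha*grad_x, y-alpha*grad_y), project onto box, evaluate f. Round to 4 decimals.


Step 1: Compute gradient at (-1.898, 0.4356).
grad_x = 2*1*-1.898 + 10 = 6.204
grad_y = 2*8*0.4356 - 6 = 0.9696
Step 2: Gradient step.
x_raw = -1.898 - 0.02*6.204 = -2.0221
y_raw = 0.4356 - 0.02*0.9696 = 0.4162
Step 3: Project onto [-3, 1].
x_proj = clip(-2.0221) = -2.0221
y_proj = clip(0.4162) = 0.4162
Step 4: Evaluate f.
f(-2.0221, 0.4162) = -17.2434


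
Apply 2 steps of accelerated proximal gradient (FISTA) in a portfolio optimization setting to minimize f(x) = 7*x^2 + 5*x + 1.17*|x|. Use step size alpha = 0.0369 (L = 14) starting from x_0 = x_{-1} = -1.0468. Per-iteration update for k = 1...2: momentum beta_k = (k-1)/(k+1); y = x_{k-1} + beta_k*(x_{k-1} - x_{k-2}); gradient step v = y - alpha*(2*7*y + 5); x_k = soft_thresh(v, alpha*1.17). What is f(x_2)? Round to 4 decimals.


FISTA on f(x) = 7*x^2 + 5*x + 1.17*|x|
L = 14, alpha = 0.0369
Iteration 1: beta = 0.0, y = -1.0468 + 0.0*(-1.0468 + 1.0468) = -1.0468
  grad(y) = -9.6552, v = y - alpha*grad = -0.6905
  prox(v) = soft_thresh(-0.6905, 0.0432) = -0.6474
Iteration 2: beta = 0.3333, y = -0.6474 + 0.3333*(-0.6474 + 1.0468) = -0.5142
  grad(y) = -2.1988, v = y - alpha*grad = -0.4331
  prox(v) = soft_thresh(-0.4331, 0.0432) = -0.3899
f(x_2) = 7*(-0.3899)^2 + 5*(-0.3899) + 1.17*|-0.3899| = -0.4292


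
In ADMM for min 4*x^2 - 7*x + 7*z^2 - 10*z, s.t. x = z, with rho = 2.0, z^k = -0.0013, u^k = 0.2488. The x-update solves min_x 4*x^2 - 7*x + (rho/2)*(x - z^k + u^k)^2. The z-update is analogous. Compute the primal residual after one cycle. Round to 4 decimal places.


ADMM iteration with rho = 2.0, z^k = -0.0013, u^k = 0.2488
Step 1: x-update.
Minimize 4*x^2 - 7*x + (2.0/2)*(x + 0.0013 + 0.2488)^2
FOC: (2*4 + 2.0)*x = 7 + 2.0*(-0.0013 - 0.2488)
x^{k+1} = 0.65
Step 2: z-update.
Minimize 7*z^2 - 10*z + (2.0/2)*(0.65 - z + 0.2488)^2
FOC: (2*7 + 2.0)*z = 10 + 2.0*(0.65 + 0.2488)
z^{k+1} = 0.7373
Step 3: u-update.
u^{k+1} = 0.2488 + 0.65 - 0.7373 = 0.1614
Step 4: Primal residual = |0.65 - 0.7373| = 0.0874


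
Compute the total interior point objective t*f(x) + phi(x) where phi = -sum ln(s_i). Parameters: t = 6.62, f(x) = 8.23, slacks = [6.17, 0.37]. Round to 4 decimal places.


Step 1: Compute log-barrier.
ln values: [1.8197, -0.9943]
phi = -(1.8197 - 0.9943) = -0.8254
Step 2: Compute augmented objective.
t*f(x) = 6.62*8.23 = 54.4826
Total = 54.4826 - 0.8254 = 53.6572


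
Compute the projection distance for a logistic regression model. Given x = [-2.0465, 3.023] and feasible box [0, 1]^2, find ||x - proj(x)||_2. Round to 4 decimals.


Project each component onto [0, 1].
clip(-2.0465) = 0.0, clip(3.023) = 1.0
Projection = [0.0, 1.0]
Squared diffs: [4.1882, 4.0925]
Distance = sqrt(8.2807) = 2.8776


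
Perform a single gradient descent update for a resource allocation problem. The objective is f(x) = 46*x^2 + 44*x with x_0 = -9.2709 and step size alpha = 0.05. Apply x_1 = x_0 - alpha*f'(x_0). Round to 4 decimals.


We compute the gradient at x_0 and apply the update.
f'(x) = 92*x + 44
f'(-9.2709) = 92*-9.2709 + 44 = -808.9228
x_1 = -9.2709 - 0.05*-808.9228 = 31.1752


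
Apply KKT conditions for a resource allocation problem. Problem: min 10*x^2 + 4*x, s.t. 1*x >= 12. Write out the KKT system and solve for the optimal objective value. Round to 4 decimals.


Step 1: Try lambda = 0 (constraint inactive).
x_unc = -4/(2*10) = -0.2
Check: 1*-0.2 = -0.2 < 12 -- violated!
Step 2: Constraint must be active: 1*x = 12
x* = 12/1 = 12.0
lambda = (2*10*12.0 + 4)/1 = 244.0
Step 3: Compute optimal value.
f(x*) = 10*12.0^2 + 4*12.0 = 1488.0


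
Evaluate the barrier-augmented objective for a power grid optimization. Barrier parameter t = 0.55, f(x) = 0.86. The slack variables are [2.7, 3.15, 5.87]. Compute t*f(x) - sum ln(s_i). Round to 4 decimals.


Step 1: Compute log-barrier.
ln values: [0.9933, 1.1474, 1.7699]
phi = -(0.9933 + 1.1474 + 1.7699) = -3.9105
Step 2: Compute augmented objective.
t*f(x) = 0.55*0.86 = 0.473
Total = 0.473 - 3.9105 = -3.4375


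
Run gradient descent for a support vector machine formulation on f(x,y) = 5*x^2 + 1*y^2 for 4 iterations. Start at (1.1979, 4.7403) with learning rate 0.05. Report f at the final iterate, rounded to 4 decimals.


Gradient descent on f(x,y) = 5*x^2 + 1*y^2.
Starting point: (1.1979, 4.7403), alpha = 0.05
Step 1: grad_x = 2*5*1.1979 = 11.979, grad_y = 2*1*4.7403 = 9.4806
  x_1 = 1.1979 - 0.05*11.979 = 0.599
  y_1 = 4.7403 - 0.05*9.4806 = 4.2663
Step 2: grad_x = 2*5*0.599 = 5.9895, grad_y = 2*1*4.2663 = 8.5325
  x_2 = 0.599 - 0.05*5.9895 = 0.2995
  y_2 = 4.2663 - 0.05*8.5325 = 3.8396
Step 3: grad_x = 2*5*0.2995 = 2.9948, grad_y = 2*1*3.8396 = 7.6793
  x_3 = 0.2995 - 0.05*2.9948 = 0.1497
  y_3 = 3.8396 - 0.05*7.6793 = 3.4557
Step 4: grad_x = 2*5*0.1497 = 1.4974, grad_y = 2*1*3.4557 = 6.9114
  x_4 = 0.1497 - 0.05*1.4974 = 0.0749
  y_4 = 3.4557 - 0.05*6.9114 = 3.1101
f(0.0749, 3.1101) = 5*0.0749^2 + 1*3.1101^2 = 9.7008


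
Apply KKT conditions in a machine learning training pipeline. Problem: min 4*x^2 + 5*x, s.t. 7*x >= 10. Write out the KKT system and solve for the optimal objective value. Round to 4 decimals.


Step 1: Try lambda = 0 (constraint inactive).
x_unc = -5/(2*4) = -0.625
Check: 7*-0.625 = -4.375 < 10 -- violated!
Step 2: Constraint must be active: 7*x = 10
x* = 10/7 = 1.4286 (rounded; the exact value 10/7 is used below)
lambda = (2*4*(10/7) + 5)/7 = 2.3469
Step 3: Compute optimal value.
f(x*) = 4*(10/7)^2 + 5*(10/7) = 15.3061


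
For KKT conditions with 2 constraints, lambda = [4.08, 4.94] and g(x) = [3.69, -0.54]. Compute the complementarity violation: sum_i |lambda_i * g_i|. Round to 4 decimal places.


KKT complementary slackness check:
lambda_1 * g_1 = 4.08 * 3.69 = 15.0552
lambda_2 * g_2 = 4.94 * -0.54 = -2.6676
Total violation = 15.0552 + 2.6676 = 17.7228


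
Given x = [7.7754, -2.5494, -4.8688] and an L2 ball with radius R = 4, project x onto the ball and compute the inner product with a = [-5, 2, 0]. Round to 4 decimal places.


Step 1: Compute ||x|| (intermediates to 6 decimals).
||x|| = sqrt(7.7754^2 + (-2.5494)^2 + (-4.8688)^2) = 9.521633
Step 2: Project.
Since ||x|| > R, scale = R/||x|| = 4/9.521633 = 0.420096, proj(x) = scale * x
proj(x) = [3.266414, -1.070993, -2.045363]
Step 3: Dot product.
a^T * proj(x) = -5*3.266414 + 2*(-1.070993) + 0*(-2.045363) = -18.4741


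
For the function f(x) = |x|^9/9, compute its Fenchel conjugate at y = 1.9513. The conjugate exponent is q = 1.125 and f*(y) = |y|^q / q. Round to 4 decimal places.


The conjugate exponent q satisfies 1/p + 1/q = 1.
p = 9, so q = 9/(9 - 1) = 1.125
|y|^q = 1.9513^1.125 = 2.1214
f*(1.9513) = 2.1214 / 1.125 = 1.8857


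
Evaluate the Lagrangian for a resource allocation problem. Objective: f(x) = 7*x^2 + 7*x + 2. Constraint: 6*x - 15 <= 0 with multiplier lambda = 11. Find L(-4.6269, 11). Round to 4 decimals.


Step 1: Evaluate f(x).
f(-4.6269) = 7*(-4.6269)^2 + 7*(-4.6269) + 2 = 119.4691
Step 2: Evaluate g(x).
g(-4.6269) = 6*-4.6269 - 15 = -42.7614
Step 3: Compute Lagrangian.
L = 119.4691 + 11*-42.7614 = -350.9063


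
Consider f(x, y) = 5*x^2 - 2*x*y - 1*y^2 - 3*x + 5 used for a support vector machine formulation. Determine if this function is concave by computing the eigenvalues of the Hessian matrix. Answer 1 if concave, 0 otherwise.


The Hessian of f(x,y) = 5*x^2 - 2*x*y - 1*y^2 - 3*x + 5 is:
H = [[10, -2], [-2, -2]]
Trace = 10 - 2 = 8
Determinant = 10*-2 - (-2)^2 = -24
Discriminant = (8)^2 - 4*-24 = 160.0
Eigenvalues: lambda_1 = -2.3246, lambda_2 = 10.3246
The function is not concave.

0


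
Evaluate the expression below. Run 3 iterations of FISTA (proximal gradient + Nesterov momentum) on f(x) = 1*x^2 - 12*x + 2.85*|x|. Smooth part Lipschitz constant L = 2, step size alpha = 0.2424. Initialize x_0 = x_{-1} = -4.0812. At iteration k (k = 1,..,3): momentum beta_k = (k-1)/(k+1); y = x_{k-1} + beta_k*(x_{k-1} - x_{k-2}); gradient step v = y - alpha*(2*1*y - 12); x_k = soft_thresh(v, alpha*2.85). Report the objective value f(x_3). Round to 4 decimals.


FISTA on f(x) = 1*x^2 - 12*x + 2.85*|x|
L = 2, alpha = 0.2424
Iteration 1: beta = 0.0, y = -4.0812 + 0.0*(-4.0812 + 4.0812) = -4.0812
  grad(y) = -20.1624, v = y - alpha*grad = 0.8062
  prox(v) = soft_thresh(0.8062, 0.6908) = 0.1153
Iteration 2: beta = 0.3333, y = 0.1153 + 0.3333*(0.1153 + 4.0812) = 1.5142
  grad(y) = -8.9717, v = y - alpha*grad = 3.6889
  prox(v) = soft_thresh(3.6889, 0.6908) = 2.9981
Iteration 3: beta = 0.5, y = 2.9981 + 0.5*(2.9981 - 0.1153) = 4.4394
  grad(y) = -3.1211, v = y - alpha*grad = 5.196
  prox(v) = soft_thresh(5.196, 0.6908) = 4.5052
f(x_3) = 1*4.5052^2 - 12*4.5052 + 2.85*|4.5052| = -20.9257


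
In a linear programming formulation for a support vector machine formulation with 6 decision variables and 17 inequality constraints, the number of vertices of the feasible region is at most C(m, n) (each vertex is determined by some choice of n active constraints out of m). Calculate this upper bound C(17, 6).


Each vertex corresponds to some choice of n active constraints out of m, so the number of vertices is at most C(m, n) = m! / (n!(m-n)!).
m = 17, n = 6
Numerator: 17 * 16 * 15 * 14 * 13 * 12
Denominator: 6! = 720
C(17, 6) = 12376


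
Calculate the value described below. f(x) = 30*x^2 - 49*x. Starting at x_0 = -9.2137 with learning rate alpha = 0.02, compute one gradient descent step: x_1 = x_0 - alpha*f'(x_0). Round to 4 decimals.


We compute the gradient at x_0 and apply the update.
f'(x) = 60*x - 49
f'(-9.2137) = 60*-9.2137 - 49 = -601.822
x_1 = -9.2137 - 0.02*-601.822 = 2.8227


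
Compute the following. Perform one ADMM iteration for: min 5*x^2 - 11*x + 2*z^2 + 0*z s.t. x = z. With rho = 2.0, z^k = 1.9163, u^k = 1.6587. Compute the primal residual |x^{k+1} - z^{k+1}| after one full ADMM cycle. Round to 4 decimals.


ADMM iteration with rho = 2.0, z^k = 1.9163, u^k = 1.6587
Step 1: x-update.
Minimize 5*x^2 - 11*x + (2.0/2)*(x - 1.9163 + 1.6587)^2
FOC: (2*5 + 2.0)*x = 11 + 2.0*(1.9163 - 1.6587)
x^{k+1} = 0.9596
Step 2: z-update.
Minimize 2*z^2 + 0*z + (2.0/2)*(0.9596 - z + 1.6587)^2
FOC: (2*2 + 2.0)*z = 0 + 2.0*(0.9596 + 1.6587)
z^{k+1} = 0.8728
Step 3: u-update.
u^{k+1} = 1.6587 + 0.9596 - 0.8728 = 1.7455
Step 4: Primal residual = |0.9596 - 0.8728| = 0.0868


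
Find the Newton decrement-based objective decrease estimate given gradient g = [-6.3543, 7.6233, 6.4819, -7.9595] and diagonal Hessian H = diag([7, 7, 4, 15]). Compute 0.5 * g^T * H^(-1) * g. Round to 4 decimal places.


Step 1: H is diagonal, so H^(-1) * g = [-0.9078, 1.089, 1.6205, -0.5306].
Step 2: g^T H^(-1) g = sum_i g_i^2 / H_ii
  = (-6.3543)^2/7 + (7.6233)^2/7 + (6.4819)^2/4 + (-7.9595)^2/15
  = 5.7682 + 8.3021 + 10.5038 + 4.2236 = 28.7976
Step 3: Objective decrease = 0.5 * g^T H^(-1) g = 14.3988


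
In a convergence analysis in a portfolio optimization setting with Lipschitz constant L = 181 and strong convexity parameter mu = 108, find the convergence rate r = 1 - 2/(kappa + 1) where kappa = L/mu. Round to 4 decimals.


Step 1: Compute the condition number.
kappa = L/mu = 181/108 = 1.6759
Step 2: Compute the convergence rate.
r = 1 - 2/(kappa + 1) = 1 - 2*mu/(L + mu) = (L - mu)/(L + mu) = 73/289 = 0.2526


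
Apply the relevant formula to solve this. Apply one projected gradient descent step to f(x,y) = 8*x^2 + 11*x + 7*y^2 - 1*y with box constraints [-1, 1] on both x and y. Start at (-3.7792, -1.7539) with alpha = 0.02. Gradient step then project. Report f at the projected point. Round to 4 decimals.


Step 1: Compute gradient at (-3.7792, -1.7539).
grad_x = 2*8*-3.7792 + 11 = -49.4672
grad_y = 2*7*-1.7539 - 1 = -25.5546
Step 2: Gradient step.
x_raw = -3.7792 - 0.02*-49.4672 = -2.7899
y_raw = -1.7539 - 0.02*-25.5546 = -1.2428
Step 3: Project onto [-1, 1].
x_proj = clip(-2.7899) = -1.0
y_proj = clip(-1.2428) = -1.0
Step 4: Evaluate f.
f(-1.0, -1.0) = 5.0


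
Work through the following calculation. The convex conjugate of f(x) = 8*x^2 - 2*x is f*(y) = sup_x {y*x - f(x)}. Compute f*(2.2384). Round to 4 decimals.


f*(y) = sup_x {y*x - a*x^2 - b*x} = sup_x {(y-b)*x - a*x^2}
FOC: (y - b) - 2a*x = 0 => x* = (y - b)/(2a)
x* = (2.2384 + 2)/(2*8) = 0.2649
f*(2.2384) = (y-b)^2/(4a) = (2.2384 + 2)^2/(4*8)
= 17.964/32 = 0.5614


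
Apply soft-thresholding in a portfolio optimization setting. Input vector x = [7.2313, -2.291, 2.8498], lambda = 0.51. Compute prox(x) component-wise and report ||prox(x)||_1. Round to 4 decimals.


Soft-thresholding with lambda = 0.51:
prox(7.2313) = sign(7.2313)*max(|7.2313| - 0.51, 0) = 6.7213
prox(-2.291) = sign(-2.291)*max(|-2.291| - 0.51, 0) = -1.781
prox(2.8498) = sign(2.8498)*max(|2.8498| - 0.51, 0) = 2.3398
prox(x) = [6.7213, -1.781, 2.3398]
||prox(x)||_1 = 6.7213 + 1.781 + 2.3398 = 10.8421


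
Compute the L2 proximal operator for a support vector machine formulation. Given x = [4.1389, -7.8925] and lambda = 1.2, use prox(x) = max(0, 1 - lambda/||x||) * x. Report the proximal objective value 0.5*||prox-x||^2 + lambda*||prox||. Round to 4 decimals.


Step 1: Compute ||x||.
||x|| = 8.9119
Step 2: Compute scaling factor.
scale = max(0, 1 - 1.2/8.9119) = 0.8653
Step 3: prox(x) = [3.5816, -6.8298]
||prox(x)|| = 7.7119
Step 4: Proximal objective.
0.5*||prox-x||^2 = 0.72
lambda*||prox|| = 9.2543
Total = 9.9743


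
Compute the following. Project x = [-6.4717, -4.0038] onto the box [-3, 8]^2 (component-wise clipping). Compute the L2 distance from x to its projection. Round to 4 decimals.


Project each component onto [-3, 8].
clip(-6.4717) = -3.0, clip(-4.0038) = -3.0
Projection = [-3.0, -3.0]
Squared diffs: [12.0527, 1.0076]
Distance = sqrt(13.0603) = 3.6139


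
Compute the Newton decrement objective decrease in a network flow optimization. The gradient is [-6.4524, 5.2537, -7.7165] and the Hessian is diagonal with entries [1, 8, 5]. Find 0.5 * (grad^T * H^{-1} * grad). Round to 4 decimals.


Step 1: H is diagonal, so H^(-1) * g = [-6.4524, 0.6567, -1.5433].
Step 2: g^T H^(-1) g = sum_i g_i^2 / H_ii
  = (-6.4524)^2/1 + (5.2537)^2/8 + (-7.7165)^2/5
  = 41.6335 + 3.4502 + 11.9089 = 56.9925
Step 3: Objective decrease = 0.5 * g^T H^(-1) g = 28.4963


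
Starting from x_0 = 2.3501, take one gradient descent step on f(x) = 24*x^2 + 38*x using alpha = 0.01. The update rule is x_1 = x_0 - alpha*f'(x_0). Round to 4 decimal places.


We compute the gradient at x_0 and apply the update.
f'(x) = 48*x + 38
f'(2.3501) = 48*2.3501 + 38 = 150.8048
x_1 = 2.3501 - 0.01*150.8048 = 0.8421


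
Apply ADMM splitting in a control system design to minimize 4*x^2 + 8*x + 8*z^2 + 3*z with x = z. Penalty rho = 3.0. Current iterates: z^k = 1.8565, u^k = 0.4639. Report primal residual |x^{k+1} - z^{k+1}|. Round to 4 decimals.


ADMM iteration with rho = 3.0, z^k = 1.8565, u^k = 0.4639
Step 1: x-update.
Minimize 4*x^2 + 8*x + (3.0/2)*(x - 1.8565 + 0.4639)^2
FOC: (2*4 + 3.0)*x = -8 + 3.0*(1.8565 - 0.4639)
x^{k+1} = -0.3475
Step 2: z-update.
Minimize 8*z^2 + 3*z + (3.0/2)*(-0.3475 - z + 0.4639)^2
FOC: (2*8 + 3.0)*z = -3 + 3.0*(-0.3475 + 0.4639)
z^{k+1} = -0.1395
Step 3: u-update.
u^{k+1} = 0.4639 - 0.3475 + 0.1395 = 0.2559
Step 4: Primal residual = |-0.3475 + 0.1395| = 0.208


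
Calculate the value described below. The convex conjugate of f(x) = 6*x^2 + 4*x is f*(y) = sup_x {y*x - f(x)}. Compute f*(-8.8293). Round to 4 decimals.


f*(y) = sup_x {y*x - a*x^2 - b*x} = sup_x {(y-b)*x - a*x^2}
FOC: (y - b) - 2a*x = 0 => x* = (y - b)/(2a)
x* = (-8.8293 - 4)/(2*6) = -1.0691
f*(-8.8293) = (y-b)^2/(4a) = (-8.8293 - 4)^2/(4*6)
= 164.5909/24 = 6.858


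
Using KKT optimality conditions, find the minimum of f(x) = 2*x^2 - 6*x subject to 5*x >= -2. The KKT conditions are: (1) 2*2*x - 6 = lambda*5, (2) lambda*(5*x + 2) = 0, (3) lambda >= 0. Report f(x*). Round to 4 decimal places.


Step 1: Try lambda = 0 (constraint inactive).
Stationarity: 2*2*x - 6 = 0
x* = 6/(2*2) = 1.5
Check constraint: 5*1.5 = 7.5 >= -2 -- satisfied.
Step 2: Compute optimal value.
f(x*) = 2*1.5^2 - 6*1.5 = -4.5


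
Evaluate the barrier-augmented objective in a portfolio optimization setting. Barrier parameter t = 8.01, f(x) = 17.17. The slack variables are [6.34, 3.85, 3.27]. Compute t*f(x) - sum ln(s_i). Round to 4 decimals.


Step 1: Compute log-barrier.
ln values: [1.8469, 1.3481, 1.1848]
phi = -(1.8469 + 1.3481 + 1.1848) = -4.3797
Step 2: Compute augmented objective.
t*f(x) = 8.01*17.17 = 137.5317
Total = 137.5317 - 4.3797 = 133.152


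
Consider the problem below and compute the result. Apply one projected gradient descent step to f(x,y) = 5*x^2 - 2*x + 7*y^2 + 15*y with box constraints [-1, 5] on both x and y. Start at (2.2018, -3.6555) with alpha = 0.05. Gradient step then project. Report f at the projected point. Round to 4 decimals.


Step 1: Compute gradient at (2.2018, -3.6555).
grad_x = 2*5*2.2018 - 2 = 20.018
grad_y = 2*7*-3.6555 + 15 = -36.177
Step 2: Gradient step.
x_raw = 2.2018 - 0.05*20.018 = 1.2009
y_raw = -3.6555 - 0.05*-36.177 = -1.8467
Step 3: Project onto [-1, 5].
x_proj = clip(1.2009) = 1.2009
y_proj = clip(-1.8467) = -1.0
Step 4: Evaluate f.
f(1.2009, -1.0) = -3.191


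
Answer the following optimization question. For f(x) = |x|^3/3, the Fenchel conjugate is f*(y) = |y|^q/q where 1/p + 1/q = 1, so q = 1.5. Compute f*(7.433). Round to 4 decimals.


The conjugate exponent q satisfies 1/p + 1/q = 1.
p = 3, so q = 3/(3 - 1) = 1.5
|y|^q = 7.433^1.5 = 20.265
f*(7.433) = 20.265 / 1.5 = 13.51


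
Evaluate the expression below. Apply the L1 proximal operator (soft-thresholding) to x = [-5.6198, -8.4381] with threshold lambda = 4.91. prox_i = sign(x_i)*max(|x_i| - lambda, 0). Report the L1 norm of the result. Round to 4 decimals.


Soft-thresholding with lambda = 4.91:
prox(-5.6198) = sign(-5.6198)*max(|-5.6198| - 4.91, 0) = -0.7098
prox(-8.4381) = sign(-8.4381)*max(|-8.4381| - 4.91, 0) = -3.5281
prox(x) = [-0.7098, -3.5281]
||prox(x)||_1 = 0.7098 + 3.5281 = 4.2379


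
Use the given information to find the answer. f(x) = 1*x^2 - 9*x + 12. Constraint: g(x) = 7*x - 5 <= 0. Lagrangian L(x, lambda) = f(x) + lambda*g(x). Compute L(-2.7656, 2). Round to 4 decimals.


Step 1: Evaluate f(x).
f(-2.7656) = 1*(-2.7656)^2 - 9*(-2.7656) + 12 = 44.5389
Step 2: Evaluate g(x).
g(-2.7656) = 7*-2.7656 - 5 = -24.3592
Step 3: Compute Lagrangian.
L = 44.5389 + 2*-24.3592 = -4.1795


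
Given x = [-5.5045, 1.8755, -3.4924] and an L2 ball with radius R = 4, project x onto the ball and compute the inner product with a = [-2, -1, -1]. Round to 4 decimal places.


Step 1: Compute ||x|| (intermediates to 6 decimals).
||x|| = sqrt((-5.5045)^2 + 1.8755^2 + (-3.4924)^2) = 6.783353
Step 2: Project.
Since ||x|| > R, scale = R/||x|| = 4/6.783353 = 0.589679, proj(x) = scale * x
proj(x) = [-3.245888, 1.105943, -2.059395]
Step 3: Dot product.
a^T * proj(x) = -2*(-3.245888) - 1*1.105943 - 1*(-2.059395) = 7.4452


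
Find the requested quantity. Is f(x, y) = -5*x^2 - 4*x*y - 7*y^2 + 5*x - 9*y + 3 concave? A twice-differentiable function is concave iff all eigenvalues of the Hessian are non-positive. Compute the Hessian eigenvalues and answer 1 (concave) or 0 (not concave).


The Hessian of f(x,y) = -5*x^2 - 4*x*y - 7*y^2 + 5*x - 9*y + 3 is:
H = [[-10, -4], [-4, -14]]
Trace = -10 - 14 = -24
Determinant = -10*-14 - (-4)^2 = 124
Discriminant = (-24)^2 - 4*124 = 80.0
Eigenvalues: lambda_1 = -16.4721, lambda_2 = -7.5279
The function is concave.

1


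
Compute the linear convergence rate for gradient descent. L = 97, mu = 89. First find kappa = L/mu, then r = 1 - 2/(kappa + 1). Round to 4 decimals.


Step 1: Compute the condition number.
kappa = L/mu = 97/89 = 1.0899
Step 2: Compute the convergence rate.
r = 1 - 2/(kappa + 1) = 1 - 2*mu/(L + mu) = (L - mu)/(L + mu) = 8/186 = 0.043


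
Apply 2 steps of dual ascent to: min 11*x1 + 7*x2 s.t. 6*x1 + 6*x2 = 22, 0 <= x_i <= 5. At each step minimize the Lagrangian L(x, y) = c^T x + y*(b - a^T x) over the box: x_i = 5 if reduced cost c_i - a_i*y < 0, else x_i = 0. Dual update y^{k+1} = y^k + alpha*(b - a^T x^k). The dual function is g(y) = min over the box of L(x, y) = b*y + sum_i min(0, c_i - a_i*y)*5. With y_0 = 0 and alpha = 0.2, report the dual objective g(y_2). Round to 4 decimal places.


Dual ascent for LP: min 11*x1 + 7*x2, 6*x1 + 6*x2 = 22, 0 <= x_i <= 5
Step 1: y^k = 0.0, reduced costs: (11.0, 7.0)
  x^k = (0.0, 0.0), subgradient = b - a^T x = 22.0
  y^{k+1} = 0.0 + 0.2*22.0 = 4.4
Step 2: y^k = 4.4, reduced costs: (-15.4, -19.4)
  x^k = (5.0, 5.0), subgradient = b - a^T x = -38.0
  y^{k+1} = 4.4 + 0.2*-38.0 = -3.2
Dual objective at y_2 = -3.2: reduced costs (30.2, 26.2), box minimizer x = (0.0, 0.0)
g(y_2) = b*y + (c1 - a1*y)*x1 + (c2 - a2*y)*x2 = 22*(-3.2) + 30.2*0.0 + 26.2*0.0 = -70.4 + 0.0 + 0.0 = -70.4


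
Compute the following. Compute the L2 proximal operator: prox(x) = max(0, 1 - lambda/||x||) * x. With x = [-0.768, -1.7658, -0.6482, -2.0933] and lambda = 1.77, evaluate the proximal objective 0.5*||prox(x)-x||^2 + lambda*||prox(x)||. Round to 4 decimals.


Step 1: Compute ||x||.
||x|| = 2.9172
Step 2: Compute scaling factor.
scale = max(0, 1 - 1.77/2.9172) = 0.3932
Step 3: prox(x) = [-0.302, -0.6944, -0.2549, -0.8232]
||prox(x)|| = 1.1472
Step 4: Proximal objective.
0.5*||prox-x||^2 = 1.5665
lambda*||prox|| = 2.0305
Total = 3.597
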